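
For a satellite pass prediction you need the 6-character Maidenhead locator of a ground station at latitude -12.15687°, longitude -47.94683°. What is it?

Shift to the Maidenhead origin (180°W, 90°S): lon 132.0532, lat 77.8431.
Field: 132.0532/20 → 6 → G, 77.8431/10 → 7 → H; chars GH.
Square: 12.0532/2 → 6, 7.8431/1 → 7; chars 67.
Subsquare: 0.0532/0.0833333 → 0 → a, 0.8431/0.0416667 → 20 → u; chars au.

GH67au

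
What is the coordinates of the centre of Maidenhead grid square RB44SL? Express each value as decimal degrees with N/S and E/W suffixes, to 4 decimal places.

75.5208° S, 169.5417° E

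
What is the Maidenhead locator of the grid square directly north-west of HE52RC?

HE52qd

Longitude subsquare r = 17; −1 → 16 = q.
Latitude subsquare c = 2; +1 → 3 = d.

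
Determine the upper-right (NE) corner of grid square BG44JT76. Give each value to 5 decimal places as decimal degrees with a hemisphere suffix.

25.17917° S, 151.18333° W

Field B=1, G=6: +1·20° lon, +6·10° lat → SW at lon -160°, lat -30°.
Square 4, 4: +4·2° lon, +4·1° lat → SW at lon -152°, lat -26°.
Subsquare j=9, t=19: +9·0.0833333° lon, +19·0.0416667° lat → SW at lon -151.25°, lat -25.2083°.
Extended square 7, 6: +7·0.00833333° lon, +6·0.00416667° lat → SW at lon -151.192°, lat -25.1833°.
Cell spans 0.00833333° lon × 0.00416667° lat. NE corner is SW corner plus one full cell.
latitude 25.17917° S, longitude 151.18333° W.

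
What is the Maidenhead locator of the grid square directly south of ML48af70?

ML48ae79

Latitude extended square 0; −1 → -1, wraps to 9, carry into subsquare.
Latitude subsquare f = 5; −1 → 4 = e.
The longitude characters are unchanged.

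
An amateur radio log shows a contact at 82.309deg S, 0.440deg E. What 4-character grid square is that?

Shift to the Maidenhead origin (180°W, 90°S): lon 180.44, lat 7.69.
Field (20°×10°, letters A–R): 180.44/20 → 9 → J, 7.69/10 → 0 → A; chars JA.
Square (2°×1°, digits 0–9): 0.44/2 → 0, 7.69/1 → 7; chars 07.

JA07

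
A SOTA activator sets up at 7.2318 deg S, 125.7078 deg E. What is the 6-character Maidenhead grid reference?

PI22us

Add 180° to longitude and 90° to latitude: 305.7078, 82.7682.
Field: lon ⌊305.7078/20⌋ = 15 → P; lat ⌊82.7682/10⌋ = 8 → I.
Square: lon ⌊5.7078/2⌋ = 2; lat ⌊2.7682/1⌋ = 2.
Subsquare: lon ⌊1.7078/0.0833333⌋ = 20 → u; lat ⌊0.7682/0.0416667⌋ = 18 → s.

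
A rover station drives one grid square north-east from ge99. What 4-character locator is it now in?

HF00

Longitude square 9; +1 → 10, wraps to 0, carry into field.
Longitude field G = 6; +1 → 7 = H.
Latitude square 9; +1 → 10, wraps to 0, carry into field.
Latitude field E = 4; +1 → 5 = F.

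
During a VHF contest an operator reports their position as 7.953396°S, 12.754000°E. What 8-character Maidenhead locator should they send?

JI62jb01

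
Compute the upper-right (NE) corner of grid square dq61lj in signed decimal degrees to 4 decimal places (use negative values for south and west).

71.4167, -107.0000

Field D=3, Q=16: +3·20° lon, +16·10° lat → SW at lon -120°, lat 70°.
Square 6, 1: +6·2° lon, +1·1° lat → SW at lon -108°, lat 71°.
Subsquare l=11, j=9: +11·0.0833333° lon, +9·0.0416667° lat → SW at lon -107.083°, lat 71.375°.
Cell spans 0.0833333° lon × 0.0416667° lat. NE corner is SW corner plus one full cell.
latitude 71.4167, longitude -107.0000.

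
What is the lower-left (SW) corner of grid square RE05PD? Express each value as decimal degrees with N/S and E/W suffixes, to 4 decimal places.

Field R=17, E=4: +17·20° lon, +4·10° lat → SW at lon 160°, lat -50°.
Square 0, 5: +0·2° lon, +5·1° lat → SW at lon 160°, lat -45°.
Subsquare p=15, d=3: +15·0.0833333° lon, +3·0.0416667° lat → SW at lon 161.25°, lat -44.875°.
latitude 44.8750° S, longitude 161.2500° E.

44.8750° S, 161.2500° E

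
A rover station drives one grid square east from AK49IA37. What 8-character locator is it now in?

Longitude extended square 3; +1 → 4.
The latitude characters are unchanged.

AK49ia47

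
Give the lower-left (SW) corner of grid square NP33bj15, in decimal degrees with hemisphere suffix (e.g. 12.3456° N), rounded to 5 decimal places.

63.39583° N, 86.09167° E

Field N=13, P=15: +13·20° lon, +15·10° lat → SW at lon 80°, lat 60°.
Square 3, 3: +3·2° lon, +3·1° lat → SW at lon 86°, lat 63°.
Subsquare b=1, j=9: +1·0.0833333° lon, +9·0.0416667° lat → SW at lon 86.0833°, lat 63.375°.
Extended square 1, 5: +1·0.00833333° lon, +5·0.00416667° lat → SW at lon 86.0917°, lat 63.3958°.
latitude 63.39583° N, longitude 86.09167° E.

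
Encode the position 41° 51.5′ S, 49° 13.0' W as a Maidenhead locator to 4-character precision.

GE58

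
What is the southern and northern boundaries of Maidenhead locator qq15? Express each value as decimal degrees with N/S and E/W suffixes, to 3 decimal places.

75.000° N, 76.000° N

Field Q=16, Q=16: +16·20° lon, +16·10° lat → SW at lon 140°, lat 70°.
Square 1, 5: +1·2° lon, +5·1° lat → SW at lon 142°, lat 75°.
Cell spans 2° lon × 1° lat.
south 75.000° N, north 76.000° N.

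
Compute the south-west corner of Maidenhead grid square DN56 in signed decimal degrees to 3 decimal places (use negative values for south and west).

46.000, -110.000

Field D=3, N=13: +3·20° lon, +13·10° lat → SW at lon -120°, lat 40°.
Square 5, 6: +5·2° lon, +6·1° lat → SW at lon -110°, lat 46°.
latitude 46.000, longitude -110.000.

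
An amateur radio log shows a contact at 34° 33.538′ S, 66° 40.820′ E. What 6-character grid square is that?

MF35ik

Shift to the Maidenhead origin (180°W, 90°S): lon 246.6803, lat 55.4410.
Field (20°×10°, letters A–R): 246.6803/20 → 12 → M, 55.4410/10 → 5 → F; chars MF.
Square (2°×1°, digits 0–9): 6.6803/2 → 3, 5.4410/1 → 5; chars 35.
Subsquare (5′×2.5′, letters a–x): 0.6803/0.0833333 → 8 → i, 0.4410/0.0416667 → 10 → k; chars ik.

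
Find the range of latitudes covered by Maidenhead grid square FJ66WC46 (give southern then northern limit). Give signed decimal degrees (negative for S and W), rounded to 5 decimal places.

6.10833, 6.11250

Field F=5, J=9: +5·20° lon, +9·10° lat → SW at lon -80°, lat 0°.
Square 6, 6: +6·2° lon, +6·1° lat → SW at lon -68°, lat 6°.
Subsquare w=22, c=2: +22·0.0833333° lon, +2·0.0416667° lat → SW at lon -66.1667°, lat 6.08333°.
Extended square 4, 6: +4·0.00833333° lon, +6·0.00416667° lat → SW at lon -66.1333°, lat 6.10833°.
Cell spans 0.00833333° lon × 0.00416667° lat.
south 6.10833, north 6.11250.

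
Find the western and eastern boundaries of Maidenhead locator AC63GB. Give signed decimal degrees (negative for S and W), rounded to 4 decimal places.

-167.5000, -167.4167

Field A=0, C=2: +0·20° lon, +2·10° lat → SW at lon -180°, lat -70°.
Square 6, 3: +6·2° lon, +3·1° lat → SW at lon -168°, lat -67°.
Subsquare g=6, b=1: +6·0.0833333° lon, +1·0.0416667° lat → SW at lon -167.5°, lat -66.9583°.
Cell spans 0.0833333° lon × 0.0416667° lat.
west -167.5000, east -167.4167.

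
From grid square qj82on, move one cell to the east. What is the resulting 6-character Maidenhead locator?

QJ82pn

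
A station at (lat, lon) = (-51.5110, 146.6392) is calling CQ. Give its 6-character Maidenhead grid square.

QD38hl

Offset from 180°W / 90°S: lon 326.6392°, lat 38.4890°.
Field: lon ⌊326.6392/20⌋ = 16 → Q; lat ⌊38.4890/10⌋ = 3 → D.
Square: lon ⌊6.6392/2⌋ = 3; lat ⌊8.4890/1⌋ = 8.
Subsquare: lon ⌊0.6392/0.0833333⌋ = 7 → h; lat ⌊0.4890/0.0416667⌋ = 11 → l.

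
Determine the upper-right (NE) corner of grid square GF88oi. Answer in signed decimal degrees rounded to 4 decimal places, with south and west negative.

-31.6250, -42.7500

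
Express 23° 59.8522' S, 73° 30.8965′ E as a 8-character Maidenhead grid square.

Add 180° to longitude and 90° to latitude: 253.51494, 66.00246.
Field: lon ⌊253.51494/20⌋ = 12 → M; lat ⌊66.00246/10⌋ = 6 → G.
Square: lon ⌊13.51494/2⌋ = 6; lat ⌊6.00246/1⌋ = 6.
Subsquare: lon ⌊1.51494/0.0833333⌋ = 18 → s; lat ⌊0.00246/0.0416667⌋ = 0 → a.
Extended square: lon ⌊0.01494/0.00833333⌋ = 1; lat ⌊0.00246/0.00416667⌋ = 0.

MG66sa10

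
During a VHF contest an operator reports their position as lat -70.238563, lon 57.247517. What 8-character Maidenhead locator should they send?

LB89os92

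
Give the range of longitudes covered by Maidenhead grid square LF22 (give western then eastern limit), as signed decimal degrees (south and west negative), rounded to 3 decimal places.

44.000, 46.000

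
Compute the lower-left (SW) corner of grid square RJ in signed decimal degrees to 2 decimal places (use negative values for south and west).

0.00, 160.00

Field R=17, J=9: +17·20° lon, +9·10° lat → SW at lon 160°, lat 0°.
latitude 0.00, longitude 160.00.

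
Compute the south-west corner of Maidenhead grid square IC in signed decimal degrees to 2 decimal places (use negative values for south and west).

-70.00, -20.00

Field I=8, C=2: +8·20° lon, +2·10° lat → SW at lon -20°, lat -70°.
latitude -70.00, longitude -20.00.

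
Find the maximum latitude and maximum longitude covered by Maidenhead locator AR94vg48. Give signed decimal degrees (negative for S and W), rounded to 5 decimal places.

Field A=0, R=17: +0·20° lon, +17·10° lat → SW at lon -180°, lat 80°.
Square 9, 4: +9·2° lon, +4·1° lat → SW at lon -162°, lat 84°.
Subsquare v=21, g=6: +21·0.0833333° lon, +6·0.0416667° lat → SW at lon -160.25°, lat 84.25°.
Extended square 4, 8: +4·0.00833333° lon, +8·0.00416667° lat → SW at lon -160.217°, lat 84.2833°.
Cell spans 0.00833333° lon × 0.00416667° lat. NE corner is SW corner plus one full cell.
latitude 84.28750, longitude -160.20833.

84.28750, -160.20833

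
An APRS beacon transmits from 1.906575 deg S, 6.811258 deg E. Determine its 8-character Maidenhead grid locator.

JI38jc72

Offset from 180°W / 90°S: lon 186.81126°, lat 88.09342°.
Field (20°×10°, letters A–R): 186.81126/20 → 9 → J, 88.09342/10 → 8 → I; chars JI.
Square (2°×1°, digits 0–9): 6.81126/2 → 3, 8.09342/1 → 8; chars 38.
Subsquare (5′×2.5′, letters a–x): 0.81126/0.0833333 → 9 → j, 0.09342/0.0416667 → 2 → c; chars jc.
Extended square (30″×15″, digits 0–9): 0.06126/0.00833333 → 7, 0.01009/0.00416667 → 2; chars 72.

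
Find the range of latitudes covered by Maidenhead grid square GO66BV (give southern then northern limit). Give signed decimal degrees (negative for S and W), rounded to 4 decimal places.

56.8750, 56.9167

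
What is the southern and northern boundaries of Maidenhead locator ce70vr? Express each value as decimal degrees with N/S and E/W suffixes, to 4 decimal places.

Field C=2, E=4: +2·20° lon, +4·10° lat → SW at lon -140°, lat -50°.
Square 7, 0: +7·2° lon, +0·1° lat → SW at lon -126°, lat -50°.
Subsquare v=21, r=17: +21·0.0833333° lon, +17·0.0416667° lat → SW at lon -124.25°, lat -49.2917°.
Cell spans 0.0833333° lon × 0.0416667° lat.
south 49.2917° S, north 49.2500° S.

49.2917° S, 49.2500° S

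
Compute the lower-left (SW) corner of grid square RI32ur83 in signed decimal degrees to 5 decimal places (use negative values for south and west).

Field R=17, I=8: +17·20° lon, +8·10° lat → SW at lon 160°, lat -10°.
Square 3, 2: +3·2° lon, +2·1° lat → SW at lon 166°, lat -8°.
Subsquare u=20, r=17: +20·0.0833333° lon, +17·0.0416667° lat → SW at lon 167.667°, lat -7.29167°.
Extended square 8, 3: +8·0.00833333° lon, +3·0.00416667° lat → SW at lon 167.733°, lat -7.27917°.
latitude -7.27917, longitude 167.73333.

-7.27917, 167.73333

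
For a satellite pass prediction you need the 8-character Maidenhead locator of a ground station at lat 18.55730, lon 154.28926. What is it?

QK78dn43

Add 180° to longitude and 90° to latitude: 334.28926, 108.55730.
Field: 334.28926/20 → 16 → Q, 108.55730/10 → 10 → K; chars QK.
Square: 14.28926/2 → 7, 8.55730/1 → 8; chars 78.
Subsquare: 0.28926/0.0833333 → 3 → d, 0.55730/0.0416667 → 13 → n; chars dn.
Extended square: 0.03926/0.00833333 → 4, 0.01563/0.00416667 → 3; chars 43.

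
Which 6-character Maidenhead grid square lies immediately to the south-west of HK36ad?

Longitude subsquare a = 0; −1 → -1, wraps to 23 = x, carry into square.
Longitude square 3; −1 → 2.
Latitude subsquare d = 3; −1 → 2 = c.

HK26xc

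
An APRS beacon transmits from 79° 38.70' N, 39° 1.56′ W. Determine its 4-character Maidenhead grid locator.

Shift to the Maidenhead origin (180°W, 90°S): lon 140.97, lat 169.64.
Field: 140.97/20 → 7 → H, 169.64/10 → 16 → Q; chars HQ.
Square: 0.97/2 → 0, 9.64/1 → 9; chars 09.

HQ09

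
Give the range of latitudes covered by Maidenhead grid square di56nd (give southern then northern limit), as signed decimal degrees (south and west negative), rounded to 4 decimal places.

-3.8750, -3.8333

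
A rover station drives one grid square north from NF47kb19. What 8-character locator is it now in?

Latitude extended square 9; +1 → 10, wraps to 0, carry into subsquare.
Latitude subsquare b = 1; +1 → 2 = c.
The longitude characters are unchanged.

NF47kc10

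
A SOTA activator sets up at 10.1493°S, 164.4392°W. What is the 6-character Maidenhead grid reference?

AH79su

Shift to the Maidenhead origin (180°W, 90°S): lon 15.5608, lat 79.8507.
Field (20°×10°, letters A–R): 15.5608/20 → 0 → A, 79.8507/10 → 7 → H; chars AH.
Square (2°×1°, digits 0–9): 15.5608/2 → 7, 9.8507/1 → 9; chars 79.
Subsquare (5′×2.5′, letters a–x): 1.5608/0.0833333 → 18 → s, 0.8507/0.0416667 → 20 → u; chars su.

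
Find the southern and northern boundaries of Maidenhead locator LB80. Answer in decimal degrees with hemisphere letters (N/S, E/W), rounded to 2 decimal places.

80.00° S, 79.00° S

Field L=11, B=1: +11·20° lon, +1·10° lat → SW at lon 40°, lat -80°.
Square 8, 0: +8·2° lon, +0·1° lat → SW at lon 56°, lat -80°.
Cell spans 2° lon × 1° lat.
south 80.00° S, north 79.00° S.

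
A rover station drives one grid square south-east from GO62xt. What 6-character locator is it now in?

GO72as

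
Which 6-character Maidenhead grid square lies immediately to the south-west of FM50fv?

FM50eu

Longitude subsquare f = 5; −1 → 4 = e.
Latitude subsquare v = 21; −1 → 20 = u.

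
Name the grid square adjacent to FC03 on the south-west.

EC92

Longitude square 0; −1 → -1, wraps to 9, carry into field.
Longitude field F = 5; −1 → 4 = E.
Latitude square 3; −1 → 2.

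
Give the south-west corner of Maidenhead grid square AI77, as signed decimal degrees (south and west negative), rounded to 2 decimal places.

-3.00, -166.00

Field A=0, I=8: +0·20° lon, +8·10° lat → SW at lon -180°, lat -10°.
Square 7, 7: +7·2° lon, +7·1° lat → SW at lon -166°, lat -3°.
latitude -3.00, longitude -166.00.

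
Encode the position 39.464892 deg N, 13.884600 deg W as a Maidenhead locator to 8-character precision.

IM39bl31

Add 180° to longitude and 90° to latitude: 166.11540, 129.46489.
Field: lon ⌊166.11540/20⌋ = 8 → I; lat ⌊129.46489/10⌋ = 12 → M.
Square: lon ⌊6.11540/2⌋ = 3; lat ⌊9.46489/1⌋ = 9.
Subsquare: lon ⌊0.11540/0.0833333⌋ = 1 → b; lat ⌊0.46489/0.0416667⌋ = 11 → l.
Extended square: lon ⌊0.03207/0.00833333⌋ = 3; lat ⌊0.00656/0.00416667⌋ = 1.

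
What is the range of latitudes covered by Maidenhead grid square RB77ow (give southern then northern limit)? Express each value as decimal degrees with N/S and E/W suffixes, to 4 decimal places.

Field R=17, B=1: +17·20° lon, +1·10° lat → SW at lon 160°, lat -80°.
Square 7, 7: +7·2° lon, +7·1° lat → SW at lon 174°, lat -73°.
Subsquare o=14, w=22: +14·0.0833333° lon, +22·0.0416667° lat → SW at lon 175.167°, lat -72.0833°.
Cell spans 0.0833333° lon × 0.0416667° lat.
south 72.0833° S, north 72.0417° S.

72.0833° S, 72.0417° S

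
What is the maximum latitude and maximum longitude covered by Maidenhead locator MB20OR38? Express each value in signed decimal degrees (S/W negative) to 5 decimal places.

-79.25417, 65.20000

Field M=12, B=1: +12·20° lon, +1·10° lat → SW at lon 60°, lat -80°.
Square 2, 0: +2·2° lon, +0·1° lat → SW at lon 64°, lat -80°.
Subsquare o=14, r=17: +14·0.0833333° lon, +17·0.0416667° lat → SW at lon 65.1667°, lat -79.2917°.
Extended square 3, 8: +3·0.00833333° lon, +8·0.00416667° lat → SW at lon 65.1917°, lat -79.2583°.
Cell spans 0.00833333° lon × 0.00416667° lat. NE corner is SW corner plus one full cell.
latitude -79.25417, longitude 65.20000.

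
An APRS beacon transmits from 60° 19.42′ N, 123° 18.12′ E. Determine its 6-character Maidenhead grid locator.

Add 180° to longitude and 90° to latitude: 303.3020, 150.3237.
Field: 303.3020/20 → 15 → P, 150.3237/10 → 15 → P; chars PP.
Square: 3.3020/2 → 1, 0.3237/1 → 0; chars 10.
Subsquare: 1.3020/0.0833333 → 15 → p, 0.3237/0.0416667 → 7 → h; chars ph.

PP10ph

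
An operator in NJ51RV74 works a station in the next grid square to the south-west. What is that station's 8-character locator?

NJ51rv63

Longitude extended square 7; −1 → 6.
Latitude extended square 4; −1 → 3.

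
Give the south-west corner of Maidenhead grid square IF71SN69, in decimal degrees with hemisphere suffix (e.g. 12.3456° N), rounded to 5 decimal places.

Field I=8, F=5: +8·20° lon, +5·10° lat → SW at lon -20°, lat -40°.
Square 7, 1: +7·2° lon, +1·1° lat → SW at lon -6°, lat -39°.
Subsquare s=18, n=13: +18·0.0833333° lon, +13·0.0416667° lat → SW at lon -4.5°, lat -38.4583°.
Extended square 6, 9: +6·0.00833333° lon, +9·0.00416667° lat → SW at lon -4.45°, lat -38.4208°.
latitude 38.42083° S, longitude 4.45000° W.

38.42083° S, 4.45000° W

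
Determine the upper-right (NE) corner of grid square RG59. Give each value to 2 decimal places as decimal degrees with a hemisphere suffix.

20.00° S, 172.00° E

Field R=17, G=6: +17·20° lon, +6·10° lat → SW at lon 160°, lat -30°.
Square 5, 9: +5·2° lon, +9·1° lat → SW at lon 170°, lat -21°.
Cell spans 2° lon × 1° lat. NE corner is SW corner plus one full cell.
latitude 20.00° S, longitude 172.00° E.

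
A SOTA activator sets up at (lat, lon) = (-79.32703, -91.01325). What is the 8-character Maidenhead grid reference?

EB40lq81

Add 180° to longitude and 90° to latitude: 88.98675, 10.67297.
Field: 88.98675/20 → 4 → E, 10.67297/10 → 1 → B; chars EB.
Square: 8.98675/2 → 4, 0.67297/1 → 0; chars 40.
Subsquare: 0.98675/0.0833333 → 11 → l, 0.67297/0.0416667 → 16 → q; chars lq.
Extended square: 0.07008/0.00833333 → 8, 0.00630/0.00416667 → 1; chars 81.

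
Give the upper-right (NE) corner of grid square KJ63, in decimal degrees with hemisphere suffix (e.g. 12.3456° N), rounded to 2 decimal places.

Field K=10, J=9: +10·20° lon, +9·10° lat → SW at lon 20°, lat 0°.
Square 6, 3: +6·2° lon, +3·1° lat → SW at lon 32°, lat 3°.
Cell spans 2° lon × 1° lat. NE corner is SW corner plus one full cell.
latitude 4.00° N, longitude 34.00° E.

4.00° N, 34.00° E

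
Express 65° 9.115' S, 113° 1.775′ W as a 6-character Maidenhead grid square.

DC34lu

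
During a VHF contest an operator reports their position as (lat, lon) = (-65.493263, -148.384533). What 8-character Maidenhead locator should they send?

BC54tm31

Add 180° to longitude and 90° to latitude: 31.61547, 24.50674.
Field (20°×10°, letters A–R): 31.61547/20 → 1 → B, 24.50674/10 → 2 → C; chars BC.
Square (2°×1°, digits 0–9): 11.61547/2 → 5, 4.50674/1 → 4; chars 54.
Subsquare (5′×2.5′, letters a–x): 1.61547/0.0833333 → 19 → t, 0.50674/0.0416667 → 12 → m; chars tm.
Extended square (30″×15″, digits 0–9): 0.03213/0.00833333 → 3, 0.00674/0.00416667 → 1; chars 31.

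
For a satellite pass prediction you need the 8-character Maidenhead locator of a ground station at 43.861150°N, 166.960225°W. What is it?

AN63mu46

Shift to the Maidenhead origin (180°W, 90°S): lon 13.03977, lat 133.86115.
Field (20°×10°, letters A–R): lon ⌊13.03977/20⌋ = 0 → A; lat ⌊133.86115/10⌋ = 13 → N.
Square (2°×1°, digits 0–9): lon ⌊13.03977/2⌋ = 6; lat ⌊3.86115/1⌋ = 3.
Subsquare (5′×2.5′, letters a–x): lon ⌊1.03977/0.0833333⌋ = 12 → m; lat ⌊0.86115/0.0416667⌋ = 20 → u.
Extended square (30″×15″, digits 0–9): lon ⌊0.03977/0.00833333⌋ = 4; lat ⌊0.02782/0.00416667⌋ = 6.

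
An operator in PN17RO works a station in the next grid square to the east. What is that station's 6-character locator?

PN17so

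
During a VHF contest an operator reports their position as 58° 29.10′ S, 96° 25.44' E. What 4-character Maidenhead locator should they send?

ND81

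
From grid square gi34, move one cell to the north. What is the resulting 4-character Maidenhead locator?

GI35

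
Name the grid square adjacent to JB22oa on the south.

JB21ox

Latitude subsquare a = 0; −1 → -1, wraps to 23 = x, carry into square.
Latitude square 2; −1 → 1.
The longitude characters are unchanged.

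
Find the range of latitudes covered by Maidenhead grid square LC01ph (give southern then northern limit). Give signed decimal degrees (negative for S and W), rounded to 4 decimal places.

Field L=11, C=2: +11·20° lon, +2·10° lat → SW at lon 40°, lat -70°.
Square 0, 1: +0·2° lon, +1·1° lat → SW at lon 40°, lat -69°.
Subsquare p=15, h=7: +15·0.0833333° lon, +7·0.0416667° lat → SW at lon 41.25°, lat -68.7083°.
Cell spans 0.0833333° lon × 0.0416667° lat.
south -68.7083, north -68.6667.

-68.7083, -68.6667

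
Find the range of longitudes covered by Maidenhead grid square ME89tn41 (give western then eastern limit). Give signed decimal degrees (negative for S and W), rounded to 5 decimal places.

Field M=12, E=4: +12·20° lon, +4·10° lat → SW at lon 60°, lat -50°.
Square 8, 9: +8·2° lon, +9·1° lat → SW at lon 76°, lat -41°.
Subsquare t=19, n=13: +19·0.0833333° lon, +13·0.0416667° lat → SW at lon 77.5833°, lat -40.4583°.
Extended square 4, 1: +4·0.00833333° lon, +1·0.00416667° lat → SW at lon 77.6167°, lat -40.4542°.
Cell spans 0.00833333° lon × 0.00416667° lat.
west 77.61667, east 77.62500.

77.61667, 77.62500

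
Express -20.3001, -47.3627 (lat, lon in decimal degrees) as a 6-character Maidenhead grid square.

GG69hq

Add 180° to longitude and 90° to latitude: 132.6373, 69.6999.
Field: lon ⌊132.6373/20⌋ = 6 → G; lat ⌊69.6999/10⌋ = 6 → G.
Square: lon ⌊12.6373/2⌋ = 6; lat ⌊9.6999/1⌋ = 9.
Subsquare: lon ⌊0.6373/0.0833333⌋ = 7 → h; lat ⌊0.6999/0.0416667⌋ = 16 → q.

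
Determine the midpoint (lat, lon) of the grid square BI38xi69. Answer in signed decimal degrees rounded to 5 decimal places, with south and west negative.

-1.62708, -152.02917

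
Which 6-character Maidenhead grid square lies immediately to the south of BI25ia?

BI24ix

Latitude subsquare a = 0; −1 → -1, wraps to 23 = x, carry into square.
Latitude square 5; −1 → 4.
The longitude characters are unchanged.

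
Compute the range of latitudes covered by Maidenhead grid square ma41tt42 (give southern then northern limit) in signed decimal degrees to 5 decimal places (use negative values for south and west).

-88.20000, -88.19583

Field M=12, A=0: +12·20° lon, +0·10° lat → SW at lon 60°, lat -90°.
Square 4, 1: +4·2° lon, +1·1° lat → SW at lon 68°, lat -89°.
Subsquare t=19, t=19: +19·0.0833333° lon, +19·0.0416667° lat → SW at lon 69.5833°, lat -88.2083°.
Extended square 4, 2: +4·0.00833333° lon, +2·0.00416667° lat → SW at lon 69.6167°, lat -88.2°.
Cell spans 0.00833333° lon × 0.00416667° lat.
south -88.20000, north -88.19583.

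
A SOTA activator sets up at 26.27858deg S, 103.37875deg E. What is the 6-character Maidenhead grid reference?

OG13qr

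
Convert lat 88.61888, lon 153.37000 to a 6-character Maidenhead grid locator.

QR68qo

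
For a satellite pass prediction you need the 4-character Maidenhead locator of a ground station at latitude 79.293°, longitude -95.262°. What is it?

EQ29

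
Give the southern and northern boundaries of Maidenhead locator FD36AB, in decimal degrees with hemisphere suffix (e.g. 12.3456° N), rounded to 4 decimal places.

53.9583° S, 53.9167° S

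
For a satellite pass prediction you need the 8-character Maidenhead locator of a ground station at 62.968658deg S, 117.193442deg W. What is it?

Offset from 180°W / 90°S: lon 62.80656°, lat 27.03134°.
Field (20°×10°, letters A–R): lon ⌊62.80656/20⌋ = 3 → D; lat ⌊27.03134/10⌋ = 2 → C.
Square (2°×1°, digits 0–9): lon ⌊2.80656/2⌋ = 1; lat ⌊7.03134/1⌋ = 7.
Subsquare (5′×2.5′, letters a–x): lon ⌊0.80656/0.0833333⌋ = 9 → j; lat ⌊0.03134/0.0416667⌋ = 0 → a.
Extended square (30″×15″, digits 0–9): lon ⌊0.05656/0.00833333⌋ = 6; lat ⌊0.03134/0.00416667⌋ = 7.

DC17ja67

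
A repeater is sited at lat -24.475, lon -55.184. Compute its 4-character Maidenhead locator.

Shift to the Maidenhead origin (180°W, 90°S): lon 124.82, lat 65.53.
Field (20°×10°, letters A–R): 124.82/20 → 6 → G, 65.53/10 → 6 → G; chars GG.
Square (2°×1°, digits 0–9): 4.82/2 → 2, 5.53/1 → 5; chars 25.

GG25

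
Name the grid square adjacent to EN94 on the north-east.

FN05

Longitude square 9; +1 → 10, wraps to 0, carry into field.
Longitude field E = 4; +1 → 5 = F.
Latitude square 4; +1 → 5.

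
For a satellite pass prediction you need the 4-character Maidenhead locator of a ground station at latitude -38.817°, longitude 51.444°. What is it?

LF51

Add 180° to longitude and 90° to latitude: 231.44, 51.18.
Field (20°×10°, letters A–R): lon ⌊231.44/20⌋ = 11 → L; lat ⌊51.18/10⌋ = 5 → F.
Square (2°×1°, digits 0–9): lon ⌊11.44/2⌋ = 5; lat ⌊1.18/1⌋ = 1.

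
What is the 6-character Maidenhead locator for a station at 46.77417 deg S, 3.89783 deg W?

IE83bf

Offset from 180°W / 90°S: lon 176.1022°, lat 43.2258°.
Field (20°×10°, letters A–R): 176.1022/20 → 8 → I, 43.2258/10 → 4 → E; chars IE.
Square (2°×1°, digits 0–9): 16.1022/2 → 8, 3.2258/1 → 3; chars 83.
Subsquare (5′×2.5′, letters a–x): 0.1022/0.0833333 → 1 → b, 0.2258/0.0416667 → 5 → f; chars bf.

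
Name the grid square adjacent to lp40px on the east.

LP40qx

Longitude subsquare p = 15; +1 → 16 = q.
The latitude characters are unchanged.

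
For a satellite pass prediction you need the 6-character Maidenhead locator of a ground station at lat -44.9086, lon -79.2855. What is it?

Shift to the Maidenhead origin (180°W, 90°S): lon 100.7145, lat 45.0914.
Field: 100.7145/20 → 5 → F, 45.0914/10 → 4 → E; chars FE.
Square: 0.7145/2 → 0, 5.0914/1 → 5; chars 05.
Subsquare: 0.7145/0.0833333 → 8 → i, 0.0914/0.0416667 → 2 → c; chars ic.

FE05ic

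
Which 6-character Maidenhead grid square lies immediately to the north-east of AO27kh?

Longitude subsquare k = 10; +1 → 11 = l.
Latitude subsquare h = 7; +1 → 8 = i.

AO27li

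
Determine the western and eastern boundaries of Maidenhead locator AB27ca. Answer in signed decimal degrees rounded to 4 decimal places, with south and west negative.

Field A=0, B=1: +0·20° lon, +1·10° lat → SW at lon -180°, lat -80°.
Square 2, 7: +2·2° lon, +7·1° lat → SW at lon -176°, lat -73°.
Subsquare c=2, a=0: +2·0.0833333° lon, +0·0.0416667° lat → SW at lon -175.833°, lat -73°.
Cell spans 0.0833333° lon × 0.0416667° lat.
west -175.8333, east -175.7500.

-175.8333, -175.7500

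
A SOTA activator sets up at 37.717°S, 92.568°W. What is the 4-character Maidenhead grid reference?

Offset from 180°W / 90°S: lon 87.43°, lat 52.28°.
Field (20°×10°, letters A–R): lon ⌊87.43/20⌋ = 4 → E; lat ⌊52.28/10⌋ = 5 → F.
Square (2°×1°, digits 0–9): lon ⌊7.43/2⌋ = 3; lat ⌊2.28/1⌋ = 2.

EF32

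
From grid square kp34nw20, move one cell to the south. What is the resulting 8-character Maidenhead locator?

KP34nv29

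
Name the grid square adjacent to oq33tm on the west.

OQ33sm

Longitude subsquare t = 19; −1 → 18 = s.
The latitude characters are unchanged.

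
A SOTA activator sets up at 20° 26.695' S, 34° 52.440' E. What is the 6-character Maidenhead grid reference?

KG79kn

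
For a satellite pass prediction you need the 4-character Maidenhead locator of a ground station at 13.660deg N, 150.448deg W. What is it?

BK43

Add 180° to longitude and 90° to latitude: 29.55, 103.66.
Field: 29.55/20 → 1 → B, 103.66/10 → 10 → K; chars BK.
Square: 9.55/2 → 4, 3.66/1 → 3; chars 43.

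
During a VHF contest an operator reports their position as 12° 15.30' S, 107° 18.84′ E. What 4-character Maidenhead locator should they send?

OH37

Add 180° to longitude and 90° to latitude: 287.31, 77.75.
Field: 287.31/20 → 14 → O, 77.75/10 → 7 → H; chars OH.
Square: 7.31/2 → 3, 7.75/1 → 7; chars 37.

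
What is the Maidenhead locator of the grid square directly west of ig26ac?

IG16xc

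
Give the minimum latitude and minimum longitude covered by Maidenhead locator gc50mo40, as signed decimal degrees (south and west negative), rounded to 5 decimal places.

-69.41667, -48.96667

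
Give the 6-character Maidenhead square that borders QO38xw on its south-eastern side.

QO48av

Longitude subsquare x = 23; +1 → 24, wraps to 0 = a, carry into square.
Longitude square 3; +1 → 4.
Latitude subsquare w = 22; −1 → 21 = v.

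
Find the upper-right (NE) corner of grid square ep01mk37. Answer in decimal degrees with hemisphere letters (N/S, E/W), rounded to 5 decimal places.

Field E=4, P=15: +4·20° lon, +15·10° lat → SW at lon -100°, lat 60°.
Square 0, 1: +0·2° lon, +1·1° lat → SW at lon -100°, lat 61°.
Subsquare m=12, k=10: +12·0.0833333° lon, +10·0.0416667° lat → SW at lon -99°, lat 61.4167°.
Extended square 3, 7: +3·0.00833333° lon, +7·0.00416667° lat → SW at lon -98.975°, lat 61.4458°.
Cell spans 0.00833333° lon × 0.00416667° lat. NE corner is SW corner plus one full cell.
latitude 61.45000° N, longitude 98.96667° W.

61.45000° N, 98.96667° W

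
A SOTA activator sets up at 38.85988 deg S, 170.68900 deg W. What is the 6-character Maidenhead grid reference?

AF41pd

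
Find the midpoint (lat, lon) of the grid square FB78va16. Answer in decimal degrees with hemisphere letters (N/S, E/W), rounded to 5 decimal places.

Field F=5, B=1: +5·20° lon, +1·10° lat → SW at lon -80°, lat -80°.
Square 7, 8: +7·2° lon, +8·1° lat → SW at lon -66°, lat -72°.
Subsquare v=21, a=0: +21·0.0833333° lon, +0·0.0416667° lat → SW at lon -64.25°, lat -72°.
Extended square 1, 6: +1·0.00833333° lon, +6·0.00416667° lat → SW at lon -64.2417°, lat -71.975°.
Cell spans 0.00833333° lon × 0.00416667° lat. Centre is SW corner plus half of each.
latitude 71.97292° S, longitude 64.23750° W.

71.97292° S, 64.23750° W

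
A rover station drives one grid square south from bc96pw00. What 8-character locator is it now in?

Latitude extended square 0; −1 → -1, wraps to 9, carry into subsquare.
Latitude subsquare w = 22; −1 → 21 = v.
The longitude characters are unchanged.

BC96pv09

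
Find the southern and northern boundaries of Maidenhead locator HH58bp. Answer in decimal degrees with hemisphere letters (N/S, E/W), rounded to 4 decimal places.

11.3750° S, 11.3333° S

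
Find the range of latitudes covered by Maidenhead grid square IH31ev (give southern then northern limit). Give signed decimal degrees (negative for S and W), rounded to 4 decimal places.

Field I=8, H=7: +8·20° lon, +7·10° lat → SW at lon -20°, lat -20°.
Square 3, 1: +3·2° lon, +1·1° lat → SW at lon -14°, lat -19°.
Subsquare e=4, v=21: +4·0.0833333° lon, +21·0.0416667° lat → SW at lon -13.6667°, lat -18.125°.
Cell spans 0.0833333° lon × 0.0416667° lat.
south -18.1250, north -18.0833.

-18.1250, -18.0833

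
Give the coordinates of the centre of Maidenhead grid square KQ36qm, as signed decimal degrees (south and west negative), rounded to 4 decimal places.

76.5208, 27.3750

Field K=10, Q=16: +10·20° lon, +16·10° lat → SW at lon 20°, lat 70°.
Square 3, 6: +3·2° lon, +6·1° lat → SW at lon 26°, lat 76°.
Subsquare q=16, m=12: +16·0.0833333° lon, +12·0.0416667° lat → SW at lon 27.3333°, lat 76.5°.
Cell spans 0.0833333° lon × 0.0416667° lat. Centre is SW corner plus half of each.
latitude 76.5208, longitude 27.3750.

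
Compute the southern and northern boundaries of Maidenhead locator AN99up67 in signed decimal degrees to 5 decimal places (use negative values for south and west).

Field A=0, N=13: +0·20° lon, +13·10° lat → SW at lon -180°, lat 40°.
Square 9, 9: +9·2° lon, +9·1° lat → SW at lon -162°, lat 49°.
Subsquare u=20, p=15: +20·0.0833333° lon, +15·0.0416667° lat → SW at lon -160.333°, lat 49.625°.
Extended square 6, 7: +6·0.00833333° lon, +7·0.00416667° lat → SW at lon -160.283°, lat 49.6542°.
Cell spans 0.00833333° lon × 0.00416667° lat.
south 49.65417, north 49.65833.

49.65417, 49.65833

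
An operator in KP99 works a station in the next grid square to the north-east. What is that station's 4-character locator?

Longitude square 9; +1 → 10, wraps to 0, carry into field.
Longitude field K = 10; +1 → 11 = L.
Latitude square 9; +1 → 10, wraps to 0, carry into field.
Latitude field P = 15; +1 → 16 = Q.

LQ00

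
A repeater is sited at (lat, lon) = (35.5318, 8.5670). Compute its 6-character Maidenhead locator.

JM45gm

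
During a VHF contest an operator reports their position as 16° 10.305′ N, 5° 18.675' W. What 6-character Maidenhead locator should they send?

IK76ie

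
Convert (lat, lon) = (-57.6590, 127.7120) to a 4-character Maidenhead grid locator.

PD32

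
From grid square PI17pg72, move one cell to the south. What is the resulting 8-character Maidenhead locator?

PI17pg71

Latitude extended square 2; −1 → 1.
The longitude characters are unchanged.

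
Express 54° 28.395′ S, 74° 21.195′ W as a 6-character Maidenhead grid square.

FD25tm

Offset from 180°W / 90°S: lon 105.6467°, lat 35.5267°.
Field (20°×10°, letters A–R): 105.6467/20 → 5 → F, 35.5267/10 → 3 → D; chars FD.
Square (2°×1°, digits 0–9): 5.6467/2 → 2, 5.5267/1 → 5; chars 25.
Subsquare (5′×2.5′, letters a–x): 1.6467/0.0833333 → 19 → t, 0.5267/0.0416667 → 12 → m; chars tm.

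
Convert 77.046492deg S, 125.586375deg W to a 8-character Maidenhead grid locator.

Add 180° to longitude and 90° to latitude: 54.41362, 12.95351.
Field: 54.41362/20 → 2 → C, 12.95351/10 → 1 → B; chars CB.
Square: 14.41362/2 → 7, 2.95351/1 → 2; chars 72.
Subsquare: 0.41362/0.0833333 → 4 → e, 0.95351/0.0416667 → 22 → w; chars ew.
Extended square: 0.08029/0.00833333 → 9, 0.03684/0.00416667 → 8; chars 98.

CB72ew98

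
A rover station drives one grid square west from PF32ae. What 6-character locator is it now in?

Longitude subsquare a = 0; −1 → -1, wraps to 23 = x, carry into square.
Longitude square 3; −1 → 2.
The latitude characters are unchanged.

PF22xe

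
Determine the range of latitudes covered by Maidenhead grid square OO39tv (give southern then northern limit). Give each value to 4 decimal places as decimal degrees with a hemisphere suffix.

Field O=14, O=14: +14·20° lon, +14·10° lat → SW at lon 100°, lat 50°.
Square 3, 9: +3·2° lon, +9·1° lat → SW at lon 106°, lat 59°.
Subsquare t=19, v=21: +19·0.0833333° lon, +21·0.0416667° lat → SW at lon 107.583°, lat 59.875°.
Cell spans 0.0833333° lon × 0.0416667° lat.
south 59.8750° N, north 59.9167° N.

59.8750° N, 59.9167° N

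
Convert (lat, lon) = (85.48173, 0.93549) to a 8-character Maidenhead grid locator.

Add 180° to longitude and 90° to latitude: 180.93549, 175.48173.
Field (20°×10°, letters A–R): 180.93549/20 → 9 → J, 175.48173/10 → 17 → R; chars JR.
Square (2°×1°, digits 0–9): 0.93549/2 → 0, 5.48173/1 → 5; chars 05.
Subsquare (5′×2.5′, letters a–x): 0.93549/0.0833333 → 11 → l, 0.48173/0.0416667 → 11 → l; chars ll.
Extended square (30″×15″, digits 0–9): 0.01882/0.00833333 → 2, 0.02340/0.00416667 → 5; chars 25.

JR05ll25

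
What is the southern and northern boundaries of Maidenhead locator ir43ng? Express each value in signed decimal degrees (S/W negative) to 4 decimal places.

Field I=8, R=17: +8·20° lon, +17·10° lat → SW at lon -20°, lat 80°.
Square 4, 3: +4·2° lon, +3·1° lat → SW at lon -12°, lat 83°.
Subsquare n=13, g=6: +13·0.0833333° lon, +6·0.0416667° lat → SW at lon -10.9167°, lat 83.25°.
Cell spans 0.0833333° lon × 0.0416667° lat.
south 83.2500, north 83.2917.

83.2500, 83.2917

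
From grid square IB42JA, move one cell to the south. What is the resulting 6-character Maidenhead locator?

IB41jx

Latitude subsquare a = 0; −1 → -1, wraps to 23 = x, carry into square.
Latitude square 2; −1 → 1.
The longitude characters are unchanged.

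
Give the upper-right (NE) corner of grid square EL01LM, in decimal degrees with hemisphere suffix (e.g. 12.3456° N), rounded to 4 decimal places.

Field E=4, L=11: +4·20° lon, +11·10° lat → SW at lon -100°, lat 20°.
Square 0, 1: +0·2° lon, +1·1° lat → SW at lon -100°, lat 21°.
Subsquare l=11, m=12: +11·0.0833333° lon, +12·0.0416667° lat → SW at lon -99.0833°, lat 21.5°.
Cell spans 0.0833333° lon × 0.0416667° lat. NE corner is SW corner plus one full cell.
latitude 21.5417° N, longitude 99.0000° W.

21.5417° N, 99.0000° W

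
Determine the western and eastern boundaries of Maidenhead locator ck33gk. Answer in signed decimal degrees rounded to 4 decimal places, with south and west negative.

-133.5000, -133.4167

Field C=2, K=10: +2·20° lon, +10·10° lat → SW at lon -140°, lat 10°.
Square 3, 3: +3·2° lon, +3·1° lat → SW at lon -134°, lat 13°.
Subsquare g=6, k=10: +6·0.0833333° lon, +10·0.0416667° lat → SW at lon -133.5°, lat 13.4167°.
Cell spans 0.0833333° lon × 0.0416667° lat.
west -133.5000, east -133.4167.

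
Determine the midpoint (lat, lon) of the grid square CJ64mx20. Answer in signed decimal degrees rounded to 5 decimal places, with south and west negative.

Field C=2, J=9: +2·20° lon, +9·10° lat → SW at lon -140°, lat 0°.
Square 6, 4: +6·2° lon, +4·1° lat → SW at lon -128°, lat 4°.
Subsquare m=12, x=23: +12·0.0833333° lon, +23·0.0416667° lat → SW at lon -127°, lat 4.95833°.
Extended square 2, 0: +2·0.00833333° lon, +0·0.00416667° lat → SW at lon -126.983°, lat 4.95833°.
Cell spans 0.00833333° lon × 0.00416667° lat. Centre is SW corner plus half of each.
latitude 4.96042, longitude -126.97917.

4.96042, -126.97917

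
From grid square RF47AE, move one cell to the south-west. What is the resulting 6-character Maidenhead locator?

RF37xd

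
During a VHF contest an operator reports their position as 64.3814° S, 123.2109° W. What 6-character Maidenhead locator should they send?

CC85jo

Shift to the Maidenhead origin (180°W, 90°S): lon 56.7891, lat 25.6186.
Field (20°×10°, letters A–R): lon ⌊56.7891/20⌋ = 2 → C; lat ⌊25.6186/10⌋ = 2 → C.
Square (2°×1°, digits 0–9): lon ⌊16.7891/2⌋ = 8; lat ⌊5.6186/1⌋ = 5.
Subsquare (5′×2.5′, letters a–x): lon ⌊0.7891/0.0833333⌋ = 9 → j; lat ⌊0.6186/0.0416667⌋ = 14 → o.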